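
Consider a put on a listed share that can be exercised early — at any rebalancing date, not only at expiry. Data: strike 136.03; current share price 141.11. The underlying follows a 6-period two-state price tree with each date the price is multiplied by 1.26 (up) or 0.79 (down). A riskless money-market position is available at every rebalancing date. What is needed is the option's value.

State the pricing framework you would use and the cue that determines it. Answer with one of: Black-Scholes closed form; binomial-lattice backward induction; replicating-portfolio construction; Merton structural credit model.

framework: binomial-lattice backward induction

Key observation: the defining feature is the embedded early-exercise option across 6 discrete dates on the spot-141.11 tree; pricing the strike-136.03 put means working backward with an exercise test at every node.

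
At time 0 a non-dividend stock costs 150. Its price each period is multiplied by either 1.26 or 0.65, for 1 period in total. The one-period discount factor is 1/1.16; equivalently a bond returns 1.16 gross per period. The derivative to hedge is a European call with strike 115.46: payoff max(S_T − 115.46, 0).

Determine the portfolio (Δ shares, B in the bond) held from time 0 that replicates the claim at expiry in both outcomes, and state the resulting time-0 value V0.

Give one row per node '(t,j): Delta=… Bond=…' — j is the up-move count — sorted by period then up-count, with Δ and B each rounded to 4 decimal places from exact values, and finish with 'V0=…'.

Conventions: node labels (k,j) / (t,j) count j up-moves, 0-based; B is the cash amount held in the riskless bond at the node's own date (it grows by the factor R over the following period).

The replicating-portfolio and risk-neutral prices coincide; use p* = (1.16−0.65)/(1.26−0.65) = 0.8361 for the latter.
Payoffs at expiry: V(1,0)=0.0000, V(1,1)=73.5400
(0,0): S=150.0000. Δ = (V_up−V_dn)/(S_up−S_dn) = (73.5400−0.0000)/(189.0000−97.5000) = 0.8037. V = [p*·73.5400 + (1−p*)·0.0000]/1.16 = 53.0037. B = V − Δ·S = -67.5537.
As a check, the time-0 holding Δ(0,0)·S0 + B(0,0) comes to 53.0037 — exactly V0.

(0,0): Delta=0.8037 Bond=-67.5537
V0=53.0037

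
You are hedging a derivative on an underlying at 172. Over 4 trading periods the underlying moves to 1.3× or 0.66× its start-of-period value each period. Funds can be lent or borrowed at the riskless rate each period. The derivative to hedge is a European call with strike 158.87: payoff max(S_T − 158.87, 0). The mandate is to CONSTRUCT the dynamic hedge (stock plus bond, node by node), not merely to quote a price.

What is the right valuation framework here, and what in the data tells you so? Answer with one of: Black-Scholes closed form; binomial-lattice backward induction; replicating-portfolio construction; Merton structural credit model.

Key observation: a price alone would not answer the question — the per-node share/bond construction on the spot-172, 1.3/0.66 tree is required, and only the replicating-portfolio method yields it.

framework: replicating-portfolio construction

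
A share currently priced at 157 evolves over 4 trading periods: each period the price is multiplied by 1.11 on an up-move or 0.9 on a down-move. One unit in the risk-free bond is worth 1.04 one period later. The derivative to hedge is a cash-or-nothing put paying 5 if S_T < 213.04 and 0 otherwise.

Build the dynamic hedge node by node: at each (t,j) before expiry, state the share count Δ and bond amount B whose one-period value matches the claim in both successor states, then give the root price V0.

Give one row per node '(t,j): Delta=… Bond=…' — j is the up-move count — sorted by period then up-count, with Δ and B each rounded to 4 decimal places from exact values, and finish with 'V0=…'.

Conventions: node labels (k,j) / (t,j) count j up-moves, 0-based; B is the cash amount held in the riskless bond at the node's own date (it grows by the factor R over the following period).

(0,0): Delta=-0.0399 Bond=9.7013
(1,0): Delta=0.0000 Bond=4.4450
(1,1): Delta=-0.0561 Bond=12.9116
(2,0): Delta=0.0000 Bond=4.6228
(2,1): Delta=0.0000 Bond=4.6228
(2,2): Delta=-0.0789 Bond=17.8307
(3,0): Delta=0.0000 Bond=4.8077
(3,1): Delta=0.0000 Bond=4.8077
(3,2): Delta=0.0000 Bond=4.8077
(3,3): Delta=-0.1109 Bond=25.4121
V0=3.4298

Arbitrage-free pricing uses the up-move probability p* = (R−d)/(u−d) = 0.6667, discounting each step at R = 1.04.
At maturity the claim pays: V(4,0)=5.0000, V(4,1)=5.0000, V(4,2)=5.0000, V(4,3)=5.0000, V(4,4)=0.0000
  t=3,j=0: stock 114.4530 → up 127.0428 (V=5.0000), down 103.0077 (V=5.0000). Price 4.8077; hedge Δ=0.0000, bond B=4.8077.
  t=3,j=1: stock 141.1587 → up 156.6862 (V=5.0000), down 127.0428 (V=5.0000). Price 4.8077; hedge Δ=0.0000, bond B=4.8077.
  t=3,j=2: stock 174.0957 → up 193.2463 (V=5.0000), down 156.6862 (V=5.0000). Price 4.8077; hedge Δ=0.0000, bond B=4.8077.
  t=3,j=3: stock 214.7181 → up 238.3371 (V=0.0000), down 193.2463 (V=5.0000). Price 1.6026; hedge Δ=-0.1109, bond B=25.4121.
  t=2,j=0: stock 127.1700 → up 141.1587 (V=4.8077), down 114.4530 (V=4.8077). Price 4.6228; hedge Δ=0.0000, bond B=4.6228.
  t=2,j=1: stock 156.8430 → up 174.0957 (V=4.8077), down 141.1587 (V=4.8077). Price 4.6228; hedge Δ=0.0000, bond B=4.6228.
  t=2,j=2: stock 193.4397 → up 214.7181 (V=1.6026), down 174.0957 (V=4.8077). Price 2.5682; hedge Δ=-0.0789, bond B=17.8307.
  t=1,j=0: stock 141.3000 → up 156.8430 (V=4.6228), down 127.1700 (V=4.6228). Price 4.4450; hedge Δ=0.0000, bond B=4.4450.
  t=1,j=1: stock 174.2700 → up 193.4397 (V=2.5682), down 156.8430 (V=4.6228). Price 3.1280; hedge Δ=-0.0561, bond B=12.9116.
  t=0,j=0: stock 157.0000 → up 174.2700 (V=3.1280), down 141.3000 (V=4.4450). Price 3.4298; hedge Δ=-0.0399, bond B=9.7013.
Verification: the root portfolio costs Δ(0,0)·S0 + B(0,0) = 3.4298, matching V0.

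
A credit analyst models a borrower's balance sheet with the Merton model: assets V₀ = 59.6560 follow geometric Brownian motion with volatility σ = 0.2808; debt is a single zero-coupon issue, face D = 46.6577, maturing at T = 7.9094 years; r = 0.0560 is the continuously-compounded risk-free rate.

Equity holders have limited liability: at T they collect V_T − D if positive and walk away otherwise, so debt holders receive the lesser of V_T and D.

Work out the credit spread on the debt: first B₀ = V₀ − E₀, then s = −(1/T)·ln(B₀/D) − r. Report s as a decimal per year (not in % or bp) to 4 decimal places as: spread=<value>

spread=0.0151

Apply the equity-as-call identities (strike 46.6577, horizon 7.9094 years):
d₁ = [ln(V₀/D) + (r + σ²/2)T] / (σ√T)
   = [ln(59.6560/46.6577) + (0.0560 + 0.5·0.2808²)·7.9094] / (0.2808·√7.9094)
   = [0.245757 + 0.754749] / 0.789712 = 1.266925
d₂ = d₁ − σ√T = 1.266925 − 0.789712 = 0.477212
N(d₁) = 0.897409,  N(d₂) = 0.683395,  e^(−rT) = 0.642154
E₀ = V₀·N(d₁) − D·e^(−rT)·N(d₂)
   = 59.6560·0.897409 − 46.6577·0.642154·0.683395 = 33.060332
B₀ = V₀ − E₀ = 59.6560 − 33.060332 = 26.595668
spread = −(1/T)·ln(B₀/D) − r = −(1/7.9094)·ln(26.595668/46.6577) − 0.0560 = 0.01506603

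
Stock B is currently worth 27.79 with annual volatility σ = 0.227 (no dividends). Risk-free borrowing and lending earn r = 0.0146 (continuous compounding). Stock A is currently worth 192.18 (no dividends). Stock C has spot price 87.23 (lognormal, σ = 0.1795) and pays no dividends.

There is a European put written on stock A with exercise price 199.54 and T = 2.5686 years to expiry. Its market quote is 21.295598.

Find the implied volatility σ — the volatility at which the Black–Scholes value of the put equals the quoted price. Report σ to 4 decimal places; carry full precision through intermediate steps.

sigma = 0.1738

At σ = 0.1738 the Black–Scholes value reproduces the quote:
σ√T = 0.1738·√2.5686 = 0.278547
d₁ = (ln(S/K) + (r+σ²/2)T) / (σ√T) = (ln(192.18/199.54) + (0.0146+0.1738²/2)·2.5686) / 0.278547 = (-0.037582 + 0.076296) / 0.278547 = 0.138984
d₂ = d₁ − σ√T = 0.138984 − 0.278547 = -0.139563
e^{−rT} = 0.963193
N(−d₁) = 0.444732,  N(−d₂) = 0.555497
V = K·e^{−rT}·N(−d₂) − S·N(−d₁) = 106.764113 − 85.468515 = 21.295598 (matching the quote); vega is positive throughout, so no other σ reproduces this price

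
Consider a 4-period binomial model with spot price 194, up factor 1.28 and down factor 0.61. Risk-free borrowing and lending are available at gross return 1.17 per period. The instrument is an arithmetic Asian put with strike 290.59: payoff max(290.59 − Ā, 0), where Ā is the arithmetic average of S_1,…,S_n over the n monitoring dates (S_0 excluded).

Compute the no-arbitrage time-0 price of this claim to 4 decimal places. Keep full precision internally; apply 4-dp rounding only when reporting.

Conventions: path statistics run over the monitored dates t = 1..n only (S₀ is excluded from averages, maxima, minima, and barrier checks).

No-arbitrage gives p* = (R−d)/(u−d) = 0.8358: enumerate every path, weight its payoff by its p*-probability, and discount by R^4.
Enumerate all 2^4 = 16 price paths (U = up ×1.28, D = down ×0.61); each path with k up-moves has probability p*^k·(1−p*)^(4−k).
DDDD: Ā=65.3557, payoff=225.2343, prob=0.000727
UDDD: Ā=137.1397, payoff=153.4503, prob=0.003699
DUDD: Ā=104.6447, payoff=185.9453, prob=0.003699
UUDD: Ā=219.5824, payoff=71.0076, prob=0.018831
DDUD: Ā=84.8228, payoff=205.7672, prob=0.003699
UDUD: Ā=177.9888, payoff=112.6012, prob=0.018831
DUUD: Ā=145.4938, payoff=145.0962, prob=0.018831
UUUD: Ā=305.2985, payoff=0.0000, prob=0.095864
DDDU: Ā=72.7314, payoff=217.8586, prob=0.003699
UDDU: Ā=152.6167, payoff=137.9733, prob=0.018831
DUDU: Ā=120.1217, payoff=170.4683, prob=0.018831
UUDU: Ā=252.0587, payoff=38.5313, prob=0.095864
DDUU: Ā=100.2998, payoff=190.2902, prob=0.018831
UDUU: Ā=210.4651, payoff=80.1249, prob=0.095864
DUUU: Ā=177.9701, payoff=112.6199, prob=0.095864
UUUU: Ā=373.4455, payoff=0.0000, prob=0.488037
Price = Σ prob·payoff / R^4 = 40.738161 / 1.873887 = 21.7399

price = 21.7399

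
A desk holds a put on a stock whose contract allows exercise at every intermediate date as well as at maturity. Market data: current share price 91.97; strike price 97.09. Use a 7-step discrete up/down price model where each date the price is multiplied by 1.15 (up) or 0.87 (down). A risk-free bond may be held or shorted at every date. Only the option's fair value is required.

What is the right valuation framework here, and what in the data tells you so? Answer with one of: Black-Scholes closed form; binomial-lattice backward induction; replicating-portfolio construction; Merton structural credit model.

framework: binomial-lattice backward induction

Key observation: the defining feature is the embedded early-exercise option across 7 discrete dates on the spot-91.97 tree; pricing the strike-97.09 put means working backward with an exercise test at every node.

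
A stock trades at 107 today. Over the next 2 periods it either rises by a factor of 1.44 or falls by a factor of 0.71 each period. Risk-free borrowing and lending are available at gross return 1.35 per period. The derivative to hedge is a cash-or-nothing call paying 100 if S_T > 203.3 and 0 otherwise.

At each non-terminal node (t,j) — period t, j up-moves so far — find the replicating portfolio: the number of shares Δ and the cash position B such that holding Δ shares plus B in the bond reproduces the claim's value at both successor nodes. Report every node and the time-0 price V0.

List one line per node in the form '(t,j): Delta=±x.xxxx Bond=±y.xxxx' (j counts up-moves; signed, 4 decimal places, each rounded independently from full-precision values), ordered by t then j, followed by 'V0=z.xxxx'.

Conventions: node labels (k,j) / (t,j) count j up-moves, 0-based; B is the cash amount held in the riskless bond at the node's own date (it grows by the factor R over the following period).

(0,0): Delta=0.8314 Bond=-46.7870
(1,0): Delta=0.0000 Bond=0.0000
(1,1): Delta=0.8891 Bond=-72.0446
V0=42.1742

No-arbitrage ⇒ martingale measure with p* = (R−d)/(u−d) = 0.8767.
At maturity the claim pays: V(2,0)=0.0000, V(2,1)=0.0000, V(2,2)=100.0000
  t=1,j=0: stock 75.9700 → up 109.3968 (V=0.0000), down 53.9387 (V=0.0000). Price 0.0000; hedge Δ=0.0000, bond B=0.0000.
  t=1,j=1: stock 154.0800 → up 221.8752 (V=100.0000), down 109.3968 (V=0.0000). Price 64.9417; hedge Δ=0.8891, bond B=-72.0446.
  t=0,j=0: stock 107.0000 → up 154.0800 (V=64.9417), down 75.9700 (V=0.0000). Price 42.1742; hedge Δ=0.8314, bond B=-46.7870.
Check: Δ(0,0)·S0 + B(0,0) = 42.1742 = V0.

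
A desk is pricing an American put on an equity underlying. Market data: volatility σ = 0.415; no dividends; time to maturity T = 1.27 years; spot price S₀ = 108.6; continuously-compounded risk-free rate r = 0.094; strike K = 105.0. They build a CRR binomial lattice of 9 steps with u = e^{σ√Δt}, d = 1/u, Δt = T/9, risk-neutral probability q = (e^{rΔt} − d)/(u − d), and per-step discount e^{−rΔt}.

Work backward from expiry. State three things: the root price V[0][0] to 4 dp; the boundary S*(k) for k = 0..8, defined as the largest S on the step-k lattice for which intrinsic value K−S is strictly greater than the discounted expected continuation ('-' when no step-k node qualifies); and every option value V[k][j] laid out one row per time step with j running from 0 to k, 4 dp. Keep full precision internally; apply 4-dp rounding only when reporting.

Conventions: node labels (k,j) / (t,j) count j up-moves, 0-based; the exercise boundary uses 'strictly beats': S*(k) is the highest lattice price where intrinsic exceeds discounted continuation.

price = 13.5843
boundary = - - - 68.0328 58.2123 68.0328 58.2123 68.0328 79.5101
tree:
13.5843
19.5170 8.1002
27.2738 12.3932 4.0860
36.9672 18.4481 6.7571 1.5632
46.7877 26.5985 10.9083 2.8469 0.3401
55.1907 36.9672 17.0896 5.1084 0.6945 0.0000
62.3806 46.7877 25.7697 8.9920 1.4182 0.0000 0.0000
68.5327 55.1907 36.9672 15.4224 2.8960 0.0000 0.0000 0.0000
73.7968 62.3806 46.7877 25.4899 5.9138 0.0000 0.0000 0.0000 0.0000
78.3010 68.5327 55.1907 36.9672 12.0764 0.0000 0.0000 0.0000 0.0000 0.0000

params: Δt=0.14111 u=1.16870 d=0.85565 q=0.50376 e^(-rΔt)=0.98682
t_9 payoffs: 78.3010 68.5327 55.1907 36.9672 12.0764 0.0000 0.0000 0.0000 0.0000 0.0000
t_8: node(8,0) S=31.2032 payoff=73.7968 vs cont=72.4132 → 73.7968 [stop]  node(8,1) S=42.6194 payoff=62.3806 vs cont=60.9971 → 62.3806 [stop]  node(8,2) S=58.2123 payoff=46.7877 vs cont=45.4041 → 46.7877 [stop]  node(8,3) S=79.5101 payoff=25.4899 vs cont=24.1063 → 25.4899 [stop]  node(8,4) S=108.6000 payoff=0.0000 vs cont=5.9138 → 5.9138 [wait]  node(8,5) S=148.3329 payoff=0.0000 vs cont=0.0000 → 0.0000 [wait]  node(8,6) S=202.6026 payoff=0.0000 vs cont=0.0000 → 0.0000 [wait]  node(8,7) S=276.7277 payoff=0.0000 vs cont=0.0000 → 0.0000 [wait]  node(8,8) S=377.9725 payoff=0.0000 vs cont=0.0000 → 0.0000 [wait]  ⇒ S*(8)=79.5101
t_7: node(7,0) S=36.4673 payoff=68.5327 vs cont=67.1492 → 68.5327 [stop]  node(7,1) S=49.8093 payoff=55.1907 vs cont=53.8071 → 55.1907 [stop]  node(7,2) S=68.0328 payoff=36.9672 vs cont=35.5836 → 36.9672 [stop]  node(7,3) S=92.9236 payoff=12.0764 vs cont=15.4224 → 15.4224 [wait]  node(7,4) S=126.9210 payoff=0.0000 vs cont=2.8960 → 2.8960 [wait]  node(7,5) S=173.3569 payoff=0.0000 vs cont=0.0000 → 0.0000 [wait]  node(7,6) S=236.7821 payoff=0.0000 vs cont=0.0000 → 0.0000 [wait]  node(7,7) S=323.4122 payoff=0.0000 vs cont=0.0000 → 0.0000 [wait]  ⇒ S*(7)=68.0328
t_6: node(6,0) S=42.6194 payoff=62.3806 vs cont=60.9971 → 62.3806 [stop]  node(6,1) S=58.2123 payoff=46.7877 vs cont=45.4041 → 46.7877 [stop]  node(6,2) S=79.5101 payoff=25.4899 vs cont=25.7697 → 25.7697 [wait]  node(6,3) S=108.6000 payoff=0.0000 vs cont=8.9920 → 8.9920 [wait]  node(6,4) S=148.3329 payoff=0.0000 vs cont=1.4182 → 1.4182 [wait]  node(6,5) S=202.6026 payoff=0.0000 vs cont=0.0000 → 0.0000 [wait]  node(6,6) S=276.7277 payoff=0.0000 vs cont=0.0000 → 0.0000 [wait]  ⇒ S*(6)=58.2123
t_5: node(5,0) S=49.8093 payoff=55.1907 vs cont=53.8071 → 55.1907 [stop]  node(5,1) S=68.0328 payoff=36.9672 vs cont=35.7227 → 36.9672 [stop]  node(5,2) S=92.9236 payoff=12.0764 vs cont=17.0896 → 17.0896 [wait]  node(5,3) S=126.9210 payoff=0.0000 vs cont=5.1084 → 5.1084 [wait]  node(5,4) S=173.3569 payoff=0.0000 vs cont=0.6945 → 0.6945 [wait]  node(5,5) S=236.7821 payoff=0.0000 vs cont=0.0000 → 0.0000 [wait]  ⇒ S*(5)=68.0328
t_4: node(4,0) S=58.2123 payoff=46.7877 vs cont=45.4041 → 46.7877 [stop]  node(4,1) S=79.5101 payoff=25.4899 vs cont=26.5985 → 26.5985 [wait]  node(4,2) S=108.6000 payoff=0.0000 vs cont=10.9083 → 10.9083 [wait]  node(4,3) S=148.3329 payoff=0.0000 vs cont=2.8469 → 2.8469 [wait]  node(4,4) S=202.6026 payoff=0.0000 vs cont=0.3401 → 0.3401 [wait]  ⇒ S*(4)=58.2123
t_3: node(3,0) S=68.0328 payoff=36.9672 vs cont=36.1347 → 36.9672 [stop]  node(3,1) S=92.9236 payoff=12.0764 vs cont=18.4481 → 18.4481 [wait]  node(3,2) S=126.9210 payoff=0.0000 vs cont=6.7571 → 6.7571 [wait]  node(3,3) S=173.3569 payoff=0.0000 vs cont=1.5632 → 1.5632 [wait]  ⇒ S*(3)=68.0328
t_2: node(2,0) S=79.5101 payoff=25.4899 vs cont=27.2738 → 27.2738 [wait]  node(2,1) S=108.6000 payoff=0.0000 vs cont=12.3932 → 12.3932 [wait]  node(2,2) S=148.3329 payoff=0.0000 vs cont=4.0860 → 4.0860 [wait]  ⇒ S*(2)=-
t_1: node(1,0) S=92.9236 payoff=12.0764 vs cont=19.5170 → 19.5170 [wait]  node(1,1) S=126.9210 payoff=0.0000 vs cont=8.1002 → 8.1002 [wait]  ⇒ S*(1)=-
t_0: node(0,0) S=108.6000 payoff=0.0000 vs cont=13.5843 → 13.5843 [wait]  ⇒ S*(0)=-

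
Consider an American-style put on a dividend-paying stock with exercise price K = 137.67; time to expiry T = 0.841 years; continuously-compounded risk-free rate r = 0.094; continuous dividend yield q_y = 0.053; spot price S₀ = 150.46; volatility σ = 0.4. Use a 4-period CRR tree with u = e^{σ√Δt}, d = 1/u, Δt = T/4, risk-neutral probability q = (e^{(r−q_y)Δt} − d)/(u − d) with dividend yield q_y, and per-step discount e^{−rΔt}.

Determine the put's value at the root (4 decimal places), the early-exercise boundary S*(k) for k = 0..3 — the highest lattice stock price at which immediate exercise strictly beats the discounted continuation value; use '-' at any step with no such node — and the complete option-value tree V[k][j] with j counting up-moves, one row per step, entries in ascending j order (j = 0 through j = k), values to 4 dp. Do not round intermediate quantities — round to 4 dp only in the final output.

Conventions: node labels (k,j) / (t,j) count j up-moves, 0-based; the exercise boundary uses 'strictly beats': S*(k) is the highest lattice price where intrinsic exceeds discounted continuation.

price = 13.1335
boundary = - - - 86.7874
tree:
13.1335
21.5465 4.4853
34.0670 8.7598 0.0000
50.8826 17.1079 0.0000 0.0000
65.4260 33.4115 0.0000 0.0000 0.0000

Δt=0.21025  u=1.20131  d=0.83243  q=0.47774  discount=0.98043
step 4 (expiry): payoffs max(K−S,0) = 65.4260 33.4115 0.0000 0.0000 0.0000
step 3: (k=3,j=0): S=86.7874, K−S=50.8826, hold=49.1502 ⇒ V=50.8826 exercise | (k=3,j=1): S=125.2467, K−S=12.4233, hold=17.1079 ⇒ V=17.1079 continue | (k=3,j=2): S=180.7490, K−S=0.0000, hold=0.0000 ⇒ V=0.0000 continue | (k=3,j=3): S=260.8469, K−S=0.0000, hold=0.0000 ⇒ V=0.0000 continue  boundary S*=86.7874
step 2: (k=2,j=0): S=104.2585, K−S=33.4115, hold=34.0670 ⇒ V=34.0670 continue | (k=2,j=1): S=150.4600, K−S=0.0000, hold=8.7598 ⇒ V=8.7598 continue | (k=2,j=2): S=217.1355, K−S=0.0000, hold=0.0000 ⇒ V=0.0000 continue  boundary S*=-
step 1: (k=1,j=0): S=125.2467, K−S=12.4233, hold=21.5465 ⇒ V=21.5465 continue | (k=1,j=1): S=180.7490, K−S=0.0000, hold=4.4853 ⇒ V=4.4853 continue  boundary S*=-
step 0: (k=0,j=0): S=150.4600, K−S=0.0000, hold=13.1335 ⇒ V=13.1335 continue  boundary S*=-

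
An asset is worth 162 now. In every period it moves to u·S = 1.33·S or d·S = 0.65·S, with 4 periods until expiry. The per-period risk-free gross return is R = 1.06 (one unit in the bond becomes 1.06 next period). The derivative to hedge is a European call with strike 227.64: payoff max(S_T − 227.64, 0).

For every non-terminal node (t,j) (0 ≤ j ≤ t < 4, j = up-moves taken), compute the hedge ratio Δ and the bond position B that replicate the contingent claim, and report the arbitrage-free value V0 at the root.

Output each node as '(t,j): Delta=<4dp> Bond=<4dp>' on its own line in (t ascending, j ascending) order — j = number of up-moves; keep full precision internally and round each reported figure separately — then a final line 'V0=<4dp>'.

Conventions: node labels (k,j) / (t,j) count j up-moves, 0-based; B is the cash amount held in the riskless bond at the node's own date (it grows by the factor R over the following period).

Risk-neutral probability p* = (R−d)/(u−d) = (1.06−0.65)/(1.33−0.65) = 0.6029.
At maturity the claim pays: V(4,0)=0.0000, V(4,1)=0.0000, V(4,2)=0.0000, V(4,3)=20.0927, V(4,4)=279.2592
Node (3,0) S=44.4892: V=(p*·0.0000+(1−p*)·0.0000)/1.06=0.0000; Δ=(0.0000−0.0000)/(59.1707−28.9180)=0.0000; B=V−Δ·S=0.0000
Node (3,1) S=91.0319: V=(p*·0.0000+(1−p*)·0.0000)/1.06=0.0000; Δ=(0.0000−0.0000)/(121.0724−59.1707)=0.0000; B=V−Δ·S=0.0000
Node (3,2) S=186.2652: V=(p*·20.0927+(1−p*)·0.0000)/1.06=11.4290; Δ=(20.0927−0.0000)/(247.7327−121.0724)=0.1586; B=V−Δ·S=-18.1191
Node (3,3) S=381.1272: V=(p*·279.2592+(1−p*)·20.0927)/1.06=166.3725; Δ=(279.2592−20.0927)/(506.8992−247.7327)=1.0000; B=V−Δ·S=-214.7547
Node (2,0) S=68.4450: V=(p*·0.0000+(1−p*)·0.0000)/1.06=0.0000; Δ=(0.0000−0.0000)/(91.0319−44.4893)=0.0000; B=V−Δ·S=0.0000
Node (2,1) S=140.0490: V=(p*·11.4290+(1−p*)·0.0000)/1.06=6.5009; Δ=(11.4290−0.0000)/(186.2652−91.0319)=0.1200; B=V−Δ·S=-10.3064
Node (2,2) S=286.5618: V=(p*·166.3725+(1−p*)·11.4290)/1.06=98.9158; Δ=(166.3725−11.4290)/(381.1272−186.2652)=0.7951; B=V−Δ·S=-128.9423
Node (1,0) S=105.3000: V=(p*·6.5009+(1−p*)·0.0000)/1.06=3.6978; Δ=(6.5009−0.0000)/(140.0490−68.4450)=0.0908; B=V−Δ·S=-5.8624
Node (1,1) S=215.4600: V=(p*·98.9158+(1−p*)·6.5009)/1.06=58.6997; Δ=(98.9158−6.5009)/(286.5618−140.0490)=0.6308; B=V−Δ·S=-77.2046
Node (0,0) S=162.0000: V=(p*·58.6997+(1−p*)·3.6978)/1.06=34.7743; Δ=(58.6997−3.6978)/(215.4600−105.3000)=0.4993; B=V−Δ·S=-46.1109
Sanity check at the root: Δ(0,0)·S0 + B(0,0) reproduces V0 = 34.7743.

(0,0): Delta=0.4993 Bond=-46.1109
(1,0): Delta=0.0908 Bond=-5.8624
(1,1): Delta=0.6308 Bond=-77.2046
(2,0): Delta=0.0000 Bond=0.0000
(2,1): Delta=0.1200 Bond=-10.3064
(2,2): Delta=0.7951 Bond=-128.9423
(3,0): Delta=0.0000 Bond=0.0000
(3,1): Delta=0.0000 Bond=0.0000
(3,2): Delta=0.1586 Bond=-18.1191
(3,3): Delta=1.0000 Bond=-214.7547
V0=34.7743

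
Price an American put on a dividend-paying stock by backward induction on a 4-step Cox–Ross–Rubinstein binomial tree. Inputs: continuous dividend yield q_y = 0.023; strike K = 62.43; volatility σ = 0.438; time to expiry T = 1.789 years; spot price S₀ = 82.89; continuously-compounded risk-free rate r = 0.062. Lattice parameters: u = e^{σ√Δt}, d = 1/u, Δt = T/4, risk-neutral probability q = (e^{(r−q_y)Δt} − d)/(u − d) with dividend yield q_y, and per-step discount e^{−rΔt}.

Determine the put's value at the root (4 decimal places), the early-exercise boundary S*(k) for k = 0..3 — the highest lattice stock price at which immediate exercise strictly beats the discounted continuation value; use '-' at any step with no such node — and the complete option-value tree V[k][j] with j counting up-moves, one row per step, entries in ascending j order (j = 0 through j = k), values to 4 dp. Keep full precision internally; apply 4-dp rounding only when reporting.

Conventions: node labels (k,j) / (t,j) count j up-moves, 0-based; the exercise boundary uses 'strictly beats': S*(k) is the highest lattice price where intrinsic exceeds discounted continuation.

Δt=0.44725  u=1.34034  d=0.74608  q=0.45690  discount=0.97265
step 4 (expiry): payoffs max(K−S,0) = 36.7469 16.2903 0.0000 0.0000 0.0000
step 3: (k=3,j=0): S=34.4240, K−S=28.0060, hold=26.6509 ⇒ V=28.0060 exercise | (k=3,j=1): S=61.8427, K−S=0.5873, hold=8.6053 ⇒ V=8.6053 continue | (k=3,j=2): S=111.1004, K−S=0.0000, hold=0.0000 ⇒ V=0.0000 continue | (k=3,j=3): S=199.5919, K−S=0.0000, hold=0.0000 ⇒ V=0.0000 continue  boundary S*=34.4240
step 2: (k=2,j=0): S=46.1397, K−S=16.2903, hold=18.6183 ⇒ V=18.6183 continue | (k=2,j=1): S=82.8900, K−S=0.0000, hold=4.5457 ⇒ V=4.5457 continue | (k=2,j=2): S=148.9119, K−S=0.0000, hold=0.0000 ⇒ V=0.0000 continue  boundary S*=-
step 1: (k=1,j=0): S=61.8427, K−S=0.5873, hold=11.8552 ⇒ V=11.8552 continue | (k=1,j=1): S=111.1004, K−S=0.0000, hold=2.4013 ⇒ V=2.4013 continue  boundary S*=-
step 0: (k=0,j=0): S=82.8900, K−S=0.0000, hold=7.3296 ⇒ V=7.3296 continue  boundary S*=-

price = 7.3296
boundary = - - - 34.4240
tree:
7.3296
11.8552 2.4013
18.6183 4.5457 0.0000
28.0060 8.6053 0.0000 0.0000
36.7469 16.2903 0.0000 0.0000 0.0000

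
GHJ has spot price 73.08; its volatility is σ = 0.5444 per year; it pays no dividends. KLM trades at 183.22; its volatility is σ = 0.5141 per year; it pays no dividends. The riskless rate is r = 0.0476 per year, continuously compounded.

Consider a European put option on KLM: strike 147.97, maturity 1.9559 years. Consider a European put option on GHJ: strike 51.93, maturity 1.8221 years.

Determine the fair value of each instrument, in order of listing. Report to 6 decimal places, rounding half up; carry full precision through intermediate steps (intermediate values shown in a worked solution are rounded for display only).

[KLM put K=147.97]
σ√T = 0.5141·√1.9559 = 0.718987
d₁ = (ln(S/K) + (r+σ²/2)T) / (σ√T) = (ln(183.22/147.97) + (0.0476+0.5141²/2)·1.9559) / 0.718987 = (0.213678 + 0.351572) / 0.718987 = 0.786176
d₂ = d₁ − σ√T = 0.786176 − 0.718987 = 0.067189
e^{−rT} = 0.911102
N(−d₁) = 0.215882,  N(−d₂) = 0.473216
price = K·e^{−rT}·N(−d₂) − S·N(−d₁) = 63.796907 − 39.553954 = 24.242953
[GHJ put K=51.93]
σ√T = 0.5444·√1.8221 = 0.734859
d₁ = (ln(S/K) + (r+σ²/2)T) / (σ√T) = (ln(73.08/51.93) + (0.0476+0.5444²/2)·1.8221) / 0.734859 = (0.341658 + 0.356741) / 0.734859 = 0.950385
d₂ = d₁ − σ√T = 0.950385 − 0.734859 = 0.215525
e^{−rT} = 0.916923
N(−d₁) = 0.170958,  N(−d₂) = 0.414679
price = K·e^{−rT}·N(−d₂) − S·N(−d₁) = 19.745265 − 12.493638 = 7.251627

price(KLM put K=147.97) = 24.242953
price(GHJ put K=51.93) = 7.251627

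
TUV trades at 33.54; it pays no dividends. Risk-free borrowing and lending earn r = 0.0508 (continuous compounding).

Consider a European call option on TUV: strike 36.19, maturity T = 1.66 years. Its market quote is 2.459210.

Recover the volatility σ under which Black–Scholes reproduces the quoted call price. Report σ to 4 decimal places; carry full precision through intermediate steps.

At σ = 0.1352 the Black–Scholes value reproduces the quote:
σ√T = 0.1352·√1.66 = 0.174193
d₁ = (ln(S/K) + (r+σ²/2)T) / (σ√T) = (ln(33.54/36.19) + (0.0508+0.1352²/2)·1.66) / 0.174193 = (-0.076044 + 0.099500) / 0.174193 = 0.134652
d₂ = d₁ − σ√T = 0.134652 − 0.174193 = -0.039541
e^{−rT} = 0.919130
N(d₁) = 0.553557,  N(d₂) = 0.484230
V = S·N(d₁) − K·e^{−rT}·N(d₂) = 18.566291 − 16.107081 = 2.459210 (the observed quote) — the price is monotone increasing in volatility, hence this σ is the only solution

sigma = 0.1352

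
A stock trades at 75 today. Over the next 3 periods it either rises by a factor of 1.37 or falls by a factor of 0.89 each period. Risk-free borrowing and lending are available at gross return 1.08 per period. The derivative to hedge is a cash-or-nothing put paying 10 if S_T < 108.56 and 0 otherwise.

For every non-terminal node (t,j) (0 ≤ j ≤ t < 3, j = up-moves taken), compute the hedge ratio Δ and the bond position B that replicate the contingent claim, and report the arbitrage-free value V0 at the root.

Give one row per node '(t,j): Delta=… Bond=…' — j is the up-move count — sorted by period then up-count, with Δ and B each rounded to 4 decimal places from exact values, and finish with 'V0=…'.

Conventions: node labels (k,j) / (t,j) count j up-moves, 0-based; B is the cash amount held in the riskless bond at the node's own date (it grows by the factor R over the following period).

Since d<R<u, set p* = (R−d)/(u−d) = 0.3958; price each node as the discounted p*-expectation of its children.
Terminal payoffs: V(3,0)=10.0000, V(3,1)=10.0000, V(3,2)=0.0000, V(3,3)=0.0000
(2,0): S=59.4075. Δ = (V_up−V_dn)/(S_up−S_dn) = (10.0000−10.0000)/(81.3883−52.8727) = 0.0000. V = [p*·10.0000 + (1−p*)·10.0000]/1.08 = 9.2593. B = V − Δ·S = 9.2593.
(2,1): S=91.4475. Δ = (V_up−V_dn)/(S_up−S_dn) = (0.0000−10.0000)/(125.2831−81.3883) = -0.2278. V = [p*·0.0000 + (1−p*)·10.0000]/1.08 = 5.5941. B = V − Δ·S = 26.4275.
(2,2): S=140.7675. Δ = (V_up−V_dn)/(S_up−S_dn) = (0.0000−0.0000)/(192.8515−125.2831) = 0.0000. V = [p*·0.0000 + (1−p*)·0.0000]/1.08 = 0.0000. B = V − Δ·S = 0.0000.
(1,0): S=66.7500. Δ = (V_up−V_dn)/(S_up−S_dn) = (5.5941−9.2593)/(91.4475−59.4075) = -0.1144. V = [p*·5.5941 + (1−p*)·9.2593]/1.08 = 7.2301. B = V − Δ·S = 14.8657.
(1,1): S=102.7500. Δ = (V_up−V_dn)/(S_up−S_dn) = (0.0000−5.5941)/(140.7675−91.4475) = -0.1134. V = [p*·0.0000 + (1−p*)·5.5941]/1.08 = 3.1294. B = V − Δ·S = 14.7839.
(0,0): S=75.0000. Δ = (V_up−V_dn)/(S_up−S_dn) = (3.1294−7.2301)/(102.7500−66.7500) = -0.1139. V = [p*·3.1294 + (1−p*)·7.2301]/1.08 = 5.1916. B = V − Δ·S = 13.7346.
Sanity check at the root: Δ(0,0)·S0 + B(0,0) reproduces V0 = 5.1916.

(0,0): Delta=-0.1139 Bond=13.7346
(1,0): Delta=-0.1144 Bond=14.8657
(1,1): Delta=-0.1134 Bond=14.7839
(2,0): Delta=0.0000 Bond=9.2593
(2,1): Delta=-0.2278 Bond=26.4275
(2,2): Delta=0.0000 Bond=0.0000
V0=5.1916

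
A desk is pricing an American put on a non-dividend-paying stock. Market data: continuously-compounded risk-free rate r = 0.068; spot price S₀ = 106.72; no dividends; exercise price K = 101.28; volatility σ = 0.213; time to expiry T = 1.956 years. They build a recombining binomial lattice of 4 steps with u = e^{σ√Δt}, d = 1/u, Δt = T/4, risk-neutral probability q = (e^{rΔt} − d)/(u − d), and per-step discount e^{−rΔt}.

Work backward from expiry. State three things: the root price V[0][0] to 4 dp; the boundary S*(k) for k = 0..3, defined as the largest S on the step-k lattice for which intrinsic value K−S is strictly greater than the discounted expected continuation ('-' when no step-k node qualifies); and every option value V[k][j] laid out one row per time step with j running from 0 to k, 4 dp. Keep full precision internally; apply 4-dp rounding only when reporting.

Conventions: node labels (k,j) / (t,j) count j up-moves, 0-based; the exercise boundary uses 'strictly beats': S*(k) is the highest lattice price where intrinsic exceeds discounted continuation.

price = 5.4601
boundary = - - 79.2267 91.9515
tree:
5.4601
11.1784 1.5698
22.0533 3.8267 0.0000
33.0172 9.3285 0.0000 0.0000
42.4638 22.0533 0.0000 0.0000 0.0000

params: Δt=0.48900 u=1.16061 d=0.86161 q=0.57591 e^(-rΔt)=0.96729
t_4 payoffs: 42.4638 22.0533 0.0000 0.0000 0.0000
t_3: node(3,0) S=68.2628 payoff=33.0172 vs cont=29.7048 → 33.0172 [stop]  node(3,1) S=91.9515 payoff=9.3285 vs cont=9.0467 → 9.3285 [stop]  node(3,2) S=123.8606 payoff=0.0000 vs cont=0.0000 → 0.0000 [wait]  node(3,3) S=166.8428 payoff=0.0000 vs cont=0.0000 → 0.0000 [wait]  ⇒ S*(3)=91.9515
t_2: node(2,0) S=79.2267 payoff=22.0533 vs cont=18.7409 → 22.0533 [stop]  node(2,1) S=106.7200 payoff=0.0000 vs cont=3.8267 → 3.8267 [wait]  node(2,2) S=143.7541 payoff=0.0000 vs cont=0.0000 → 0.0000 [wait]  ⇒ S*(2)=79.2267
t_1: node(1,0) S=91.9515 payoff=9.3285 vs cont=11.1784 → 11.1784 [wait]  node(1,1) S=123.8606 payoff=0.0000 vs cont=1.5698 → 1.5698 [wait]  ⇒ S*(1)=-
t_0: node(0,0) S=106.7200 payoff=0.0000 vs cont=5.4601 → 5.4601 [wait]  ⇒ S*(0)=-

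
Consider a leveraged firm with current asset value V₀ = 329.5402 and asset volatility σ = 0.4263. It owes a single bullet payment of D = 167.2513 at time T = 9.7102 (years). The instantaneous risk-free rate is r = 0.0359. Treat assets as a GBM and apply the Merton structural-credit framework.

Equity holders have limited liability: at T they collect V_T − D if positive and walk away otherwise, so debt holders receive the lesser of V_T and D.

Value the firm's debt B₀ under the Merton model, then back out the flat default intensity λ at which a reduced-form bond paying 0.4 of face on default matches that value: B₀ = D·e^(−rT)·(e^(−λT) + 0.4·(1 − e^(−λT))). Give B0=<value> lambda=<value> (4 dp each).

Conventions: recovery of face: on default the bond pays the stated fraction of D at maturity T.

Equity is a call on the firm's assets struck at D = 167.2513:
d₁ = [ln(V₀/D) + (r + σ²/2)T] / (σ√T)
   = [ln(329.5402/167.2513) + (0.0359 + 0.5·0.4263²)·9.7102] / (0.4263·√9.7102)
   = [0.678201 + 1.230922] / 1.328402 = 1.437158
d₂ = d₁ − σ√T = 1.437158 − 1.328402 = 0.108756
N(d₁) = 0.924663,  N(d₂) = 0.543302,  e^(−rT) = 0.705678
E₀ = V₀·N(d₁) − D·e^(−rT)·N(d₂)
   = 329.5402·0.924663 − 167.2513·0.705678·0.543302 = 240.590237
B₀ = V₀ − E₀ = 329.5402 − 240.590237 = 88.949963
e^(−λT) = (B₀·e^(rT)/D − 0.4)/(1 − 0.4) = (88.9500·1.417077/167.2513 − 0.4)/0.6 = 0.58941708
λ = −ln(0.58941708)/9.7102 = 0.054440

B0=88.9500 lambda=0.0544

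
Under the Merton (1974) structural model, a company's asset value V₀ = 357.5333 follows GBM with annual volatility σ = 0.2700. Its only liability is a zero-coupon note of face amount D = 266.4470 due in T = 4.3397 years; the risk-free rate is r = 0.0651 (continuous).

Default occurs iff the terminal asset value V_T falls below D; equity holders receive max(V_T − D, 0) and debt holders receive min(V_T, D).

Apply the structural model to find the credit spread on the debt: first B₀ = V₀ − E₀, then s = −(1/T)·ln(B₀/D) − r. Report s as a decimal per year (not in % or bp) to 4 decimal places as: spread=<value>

Work the structural quantities from V₀ = 357.5333 against face 266.4470:
d₁ = [ln(V₀/D) + (r + σ²/2)T] / (σ√T)
   = [ln(357.5333/266.4470) + (0.0651 + 0.5·0.2700²)·4.3397] / (0.2700·√4.3397)
   = [0.294053 + 0.440697] / 0.562463 = 1.306309
d₂ = d₁ − σ√T = 1.306309 − 0.562463 = 0.743846
N(d₁) = 0.904276,  N(d₂) = 0.771515,  e^(−rT) = 0.753886
E₀ = V₀·N(d₁) − D·e^(−rT)·N(d₂)
   = 357.5333·0.904276 − 266.4470·0.753886·0.771515 = 168.334135
B₀ = V₀ − E₀ = 357.5333 − 168.334135 = 189.199165
spread = −(1/T)·ln(B₀/D) − r = −(1/4.3397)·ln(189.199165/266.4470) − 0.0651 = 0.01379373

spread=0.0138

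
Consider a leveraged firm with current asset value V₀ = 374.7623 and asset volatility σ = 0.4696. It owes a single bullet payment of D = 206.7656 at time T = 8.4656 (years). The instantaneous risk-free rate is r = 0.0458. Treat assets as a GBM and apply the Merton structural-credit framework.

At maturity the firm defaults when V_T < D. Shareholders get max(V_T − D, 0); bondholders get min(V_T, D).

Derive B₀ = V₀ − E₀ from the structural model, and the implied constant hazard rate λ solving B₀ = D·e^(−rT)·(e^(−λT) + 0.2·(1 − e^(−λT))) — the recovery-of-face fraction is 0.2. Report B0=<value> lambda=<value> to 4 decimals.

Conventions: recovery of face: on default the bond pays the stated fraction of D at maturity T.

B0=102.3040 lambda=0.0488

Apply the equity-as-call identities (strike 206.7656, horizon 8.4656 years):
d₁ = [ln(V₀/D) + (r + σ²/2)T] / (σ√T)
   = [ln(374.7623/206.7656) + (0.0458 + 0.5·0.4696²)·8.4656] / (0.4696·√8.4656)
   = [0.594706 + 1.321159] / 1.366334 = 1.402194
d₂ = d₁ − σ√T = 1.402194 − 1.366334 = 0.035859
N(d₁) = 0.919571,  N(d₂) = 0.514303,  e^(−rT) = 0.678599
E₀ = V₀·N(d₁) − D·e^(−rT)·N(d₂)
   = 374.7623·0.919571 − 206.7656·0.678599·0.514303 = 272.458322
B₀ = V₀ − E₀ = 374.7623 − 272.458322 = 102.303978
e^(−λT) = (B₀·e^(rT)/D − 0.2)/(1 − 0.2) = (102.3040·1.473624/206.7656 − 0.2)/0.8 = 0.66140403
λ = −ln(0.66140403)/8.4656 = 0.048832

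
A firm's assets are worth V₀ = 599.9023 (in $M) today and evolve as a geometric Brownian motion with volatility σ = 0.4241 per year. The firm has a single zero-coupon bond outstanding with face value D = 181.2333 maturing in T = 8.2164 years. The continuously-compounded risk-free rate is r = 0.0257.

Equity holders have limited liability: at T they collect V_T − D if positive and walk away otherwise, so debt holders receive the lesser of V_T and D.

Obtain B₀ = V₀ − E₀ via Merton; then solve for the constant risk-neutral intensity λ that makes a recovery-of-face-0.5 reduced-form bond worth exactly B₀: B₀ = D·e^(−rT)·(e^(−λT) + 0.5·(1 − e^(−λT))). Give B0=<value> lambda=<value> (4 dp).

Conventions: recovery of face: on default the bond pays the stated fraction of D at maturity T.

With assets at 599.9023 and a single debt payment of 181.2333 at 8.2164 years:
d₁ = [ln(V₀/D) + (r + σ²/2)T] / (σ√T)
   = [ln(599.9023/181.2333) + (0.0257 + 0.5·0.4241²)·8.2164] / (0.4241·√8.2164)
   = [1.196982 + 0.950066] / 1.215651 = 1.766170
d₂ = d₁ − σ√T = 1.766170 − 1.215651 = 0.550519
N(d₁) = 0.961316,  N(d₂) = 0.709018,  e^(−rT) = 0.809643
E₀ = V₀·N(d₁) − D·e^(−rT)·N(d₂)
   = 599.9023·0.961316 − 181.2333·0.809643·0.709018 = 472.658579
B₀ = V₀ − E₀ = 599.9023 − 472.658579 = 127.243721
e^(−λT) = (B₀·e^(rT)/D − 0.5)/(1 − 0.5) = (127.2437·1.235112/181.2333 − 0.5)/0.5 = 0.73434124
λ = −ln(0.73434124)/8.2164 = 0.037581

B0=127.2437 lambda=0.0376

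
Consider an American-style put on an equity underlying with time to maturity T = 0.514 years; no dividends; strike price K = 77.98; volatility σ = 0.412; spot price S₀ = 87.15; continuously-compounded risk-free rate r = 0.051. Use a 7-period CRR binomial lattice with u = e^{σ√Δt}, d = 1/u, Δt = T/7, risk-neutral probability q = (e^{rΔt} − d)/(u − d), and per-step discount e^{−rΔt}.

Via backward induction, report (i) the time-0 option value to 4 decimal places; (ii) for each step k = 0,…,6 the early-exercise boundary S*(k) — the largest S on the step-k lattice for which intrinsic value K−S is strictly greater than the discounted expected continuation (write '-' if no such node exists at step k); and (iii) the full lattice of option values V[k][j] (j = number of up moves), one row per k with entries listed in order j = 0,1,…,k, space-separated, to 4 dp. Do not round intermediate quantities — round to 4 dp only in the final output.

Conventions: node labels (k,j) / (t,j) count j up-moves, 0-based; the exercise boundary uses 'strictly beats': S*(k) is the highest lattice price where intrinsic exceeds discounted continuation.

price = 4.8661
boundary = - - - - 55.7602 62.3462 69.7101
tree:
4.8661
7.5094 2.1400
11.2404 3.6663 0.5607
16.1928 6.1491 1.0989 0.0024
22.2198 10.0162 2.1534 0.0048 0.0000
28.1101 15.6338 4.2200 0.0094 0.0000 0.0000
33.3781 22.2198 8.2699 0.0184 0.0000 0.0000 0.0000
38.0897 28.1101 15.6338 0.0362 0.0000 0.0000 0.0000 0.0000

params: Δt=0.07343 u=1.11811 d=0.89436 q=0.48889 e^(-rΔt)=0.99626
t_7 payoffs: 38.0897 28.1101 15.6338 0.0362 0.0000 0.0000 0.0000 0.0000
t_6: node(6,0) S=44.6019 payoff=33.3781 vs cont=33.0867 → 33.3781 [stop]  node(6,1) S=55.7602 payoff=22.2198 vs cont=21.9283 → 22.2198 [stop]  node(6,2) S=69.7101 payoff=8.2699 vs cont=7.9784 → 8.2699 [stop]  node(6,3) S=87.1500 payoff=0.0000 vs cont=0.0184 → 0.0184 [wait]  node(6,4) S=108.9529 payoff=0.0000 vs cont=0.0000 → 0.0000 [wait]  node(6,5) S=136.2104 payoff=0.0000 vs cont=0.0000 → 0.0000 [wait]  node(6,6) S=170.2871 payoff=0.0000 vs cont=0.0000 → 0.0000 [wait]  ⇒ S*(6)=69.7101
t_5: node(5,0) S=49.8699 payoff=28.1101 vs cont=27.8186 → 28.1101 [stop]  node(5,1) S=62.3462 payoff=15.6338 vs cont=15.3423 → 15.6338 [stop]  node(5,2) S=77.9438 payoff=0.0362 vs cont=4.2200 → 4.2200 [wait]  node(5,3) S=97.4436 payoff=0.0000 vs cont=0.0094 → 0.0094 [wait]  node(5,4) S=121.8217 payoff=0.0000 vs cont=0.0000 → 0.0000 [wait]  node(5,5) S=152.2987 payoff=0.0000 vs cont=0.0000 → 0.0000 [wait]  ⇒ S*(5)=62.3462
t_4: node(4,0) S=55.7602 payoff=22.2198 vs cont=21.9283 → 22.2198 [stop]  node(4,1) S=69.7101 payoff=8.2699 vs cont=10.0162 → 10.0162 [wait]  node(4,2) S=87.1500 payoff=0.0000 vs cont=2.1534 → 2.1534 [wait]  node(4,3) S=108.9529 payoff=0.0000 vs cont=0.0048 → 0.0048 [wait]  node(4,4) S=136.2104 payoff=0.0000 vs cont=0.0000 → 0.0000 [wait]  ⇒ S*(4)=55.7602
t_3: node(3,0) S=62.3462 payoff=15.6338 vs cont=16.1928 → 16.1928 [wait]  node(3,1) S=77.9438 payoff=0.0362 vs cont=6.1491 → 6.1491 [wait]  node(3,2) S=97.4436 payoff=0.0000 vs cont=1.0989 → 1.0989 [wait]  node(3,3) S=121.8217 payoff=0.0000 vs cont=0.0024 → 0.0024 [wait]  ⇒ S*(3)=-
t_2: node(2,0) S=69.7101 payoff=8.2699 vs cont=11.2404 → 11.2404 [wait]  node(2,1) S=87.1500 payoff=0.0000 vs cont=3.6663 → 3.6663 [wait]  node(2,2) S=108.9529 payoff=0.0000 vs cont=0.5607 → 0.5607 [wait]  ⇒ S*(2)=-
t_1: node(1,0) S=77.9438 payoff=0.0362 vs cont=7.5094 → 7.5094 [wait]  node(1,1) S=97.4436 payoff=0.0000 vs cont=2.1400 → 2.1400 [wait]  ⇒ S*(1)=-
t_0: node(0,0) S=87.1500 payoff=0.0000 vs cont=4.8661 → 4.8661 [wait]  ⇒ S*(0)=-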